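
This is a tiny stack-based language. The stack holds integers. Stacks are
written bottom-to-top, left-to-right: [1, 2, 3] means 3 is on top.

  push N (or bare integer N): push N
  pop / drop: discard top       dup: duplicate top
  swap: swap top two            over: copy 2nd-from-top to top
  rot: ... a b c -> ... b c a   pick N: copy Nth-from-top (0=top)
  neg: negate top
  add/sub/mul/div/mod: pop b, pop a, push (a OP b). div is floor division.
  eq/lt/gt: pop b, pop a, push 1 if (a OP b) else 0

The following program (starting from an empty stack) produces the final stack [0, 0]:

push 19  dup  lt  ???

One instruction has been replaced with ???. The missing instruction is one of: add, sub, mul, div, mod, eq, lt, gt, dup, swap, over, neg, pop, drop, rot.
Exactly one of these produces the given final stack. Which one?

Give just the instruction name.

Answer: dup

Derivation:
Stack before ???: [0]
Stack after ???:  [0, 0]
The instruction that transforms [0] -> [0, 0] is: dup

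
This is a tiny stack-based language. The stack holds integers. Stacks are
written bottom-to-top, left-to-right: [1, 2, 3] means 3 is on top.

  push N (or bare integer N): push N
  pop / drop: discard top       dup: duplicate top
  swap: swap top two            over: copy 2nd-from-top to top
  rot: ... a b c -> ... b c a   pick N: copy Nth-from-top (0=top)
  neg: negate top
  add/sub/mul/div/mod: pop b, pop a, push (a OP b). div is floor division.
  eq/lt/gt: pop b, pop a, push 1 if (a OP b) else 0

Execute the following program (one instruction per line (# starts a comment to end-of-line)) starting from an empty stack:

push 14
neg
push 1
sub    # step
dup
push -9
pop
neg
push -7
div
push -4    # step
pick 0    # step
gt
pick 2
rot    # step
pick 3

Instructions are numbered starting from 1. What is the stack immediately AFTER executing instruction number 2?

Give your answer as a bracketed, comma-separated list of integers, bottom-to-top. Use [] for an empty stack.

Answer: [-14]

Derivation:
Step 1 ('push 14'): [14]
Step 2 ('neg'): [-14]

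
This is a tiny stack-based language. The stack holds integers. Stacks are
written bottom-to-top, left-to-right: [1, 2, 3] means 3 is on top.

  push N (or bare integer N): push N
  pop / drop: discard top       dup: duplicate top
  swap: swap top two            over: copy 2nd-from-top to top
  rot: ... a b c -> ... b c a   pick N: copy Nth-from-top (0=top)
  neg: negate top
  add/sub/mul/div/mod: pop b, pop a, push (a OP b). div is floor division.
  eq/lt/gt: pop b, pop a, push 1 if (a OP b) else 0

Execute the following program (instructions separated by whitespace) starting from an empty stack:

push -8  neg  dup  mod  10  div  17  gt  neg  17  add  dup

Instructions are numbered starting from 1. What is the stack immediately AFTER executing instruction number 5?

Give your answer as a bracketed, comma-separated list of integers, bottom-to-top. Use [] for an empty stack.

Step 1 ('push -8'): [-8]
Step 2 ('neg'): [8]
Step 3 ('dup'): [8, 8]
Step 4 ('mod'): [0]
Step 5 ('10'): [0, 10]

Answer: [0, 10]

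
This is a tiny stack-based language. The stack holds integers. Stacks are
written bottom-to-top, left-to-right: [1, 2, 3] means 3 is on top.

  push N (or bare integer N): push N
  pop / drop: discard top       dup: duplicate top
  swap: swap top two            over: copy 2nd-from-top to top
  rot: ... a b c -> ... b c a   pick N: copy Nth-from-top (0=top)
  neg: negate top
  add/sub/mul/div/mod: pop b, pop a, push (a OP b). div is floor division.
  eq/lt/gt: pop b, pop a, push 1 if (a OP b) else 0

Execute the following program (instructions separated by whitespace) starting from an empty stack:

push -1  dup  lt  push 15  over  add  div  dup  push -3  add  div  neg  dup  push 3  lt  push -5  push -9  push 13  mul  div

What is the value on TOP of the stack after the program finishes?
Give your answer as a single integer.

After 'push -1': [-1]
After 'dup': [-1, -1]
After 'lt': [0]
After 'push 15': [0, 15]
After 'over': [0, 15, 0]
After 'add': [0, 15]
After 'div': [0]
After 'dup': [0, 0]
After 'push -3': [0, 0, -3]
After 'add': [0, -3]
After 'div': [0]
After 'neg': [0]
After 'dup': [0, 0]
After 'push 3': [0, 0, 3]
After 'lt': [0, 1]
After 'push -5': [0, 1, -5]
After 'push -9': [0, 1, -5, -9]
After 'push 13': [0, 1, -5, -9, 13]
After 'mul': [0, 1, -5, -117]
After 'div': [0, 1, 0]

Answer: 0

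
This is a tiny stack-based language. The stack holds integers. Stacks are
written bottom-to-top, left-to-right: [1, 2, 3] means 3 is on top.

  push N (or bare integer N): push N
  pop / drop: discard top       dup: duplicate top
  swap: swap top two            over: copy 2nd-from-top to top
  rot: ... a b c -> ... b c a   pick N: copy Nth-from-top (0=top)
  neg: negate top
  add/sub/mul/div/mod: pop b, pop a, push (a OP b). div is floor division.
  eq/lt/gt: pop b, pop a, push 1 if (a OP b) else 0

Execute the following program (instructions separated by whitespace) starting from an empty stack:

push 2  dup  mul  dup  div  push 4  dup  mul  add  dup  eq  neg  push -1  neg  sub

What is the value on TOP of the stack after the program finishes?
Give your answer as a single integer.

Answer: -2

Derivation:
After 'push 2': [2]
After 'dup': [2, 2]
After 'mul': [4]
After 'dup': [4, 4]
After 'div': [1]
After 'push 4': [1, 4]
After 'dup': [1, 4, 4]
After 'mul': [1, 16]
After 'add': [17]
After 'dup': [17, 17]
After 'eq': [1]
After 'neg': [-1]
After 'push -1': [-1, -1]
After 'neg': [-1, 1]
After 'sub': [-2]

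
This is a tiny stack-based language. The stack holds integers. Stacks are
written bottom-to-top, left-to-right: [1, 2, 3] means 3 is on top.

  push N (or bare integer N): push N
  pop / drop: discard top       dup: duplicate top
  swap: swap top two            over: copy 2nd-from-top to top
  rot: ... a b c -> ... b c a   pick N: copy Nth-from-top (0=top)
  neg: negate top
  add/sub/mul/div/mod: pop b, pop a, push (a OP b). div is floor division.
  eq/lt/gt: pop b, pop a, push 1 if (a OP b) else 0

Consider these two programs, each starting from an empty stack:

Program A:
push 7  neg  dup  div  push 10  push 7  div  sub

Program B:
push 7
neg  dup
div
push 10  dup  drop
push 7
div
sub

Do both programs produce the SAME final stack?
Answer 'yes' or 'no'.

Program A trace:
  After 'push 7': [7]
  After 'neg': [-7]
  After 'dup': [-7, -7]
  After 'div': [1]
  After 'push 10': [1, 10]
  After 'push 7': [1, 10, 7]
  After 'div': [1, 1]
  After 'sub': [0]
Program A final stack: [0]

Program B trace:
  After 'push 7': [7]
  After 'neg': [-7]
  After 'dup': [-7, -7]
  After 'div': [1]
  After 'push 10': [1, 10]
  After 'dup': [1, 10, 10]
  After 'drop': [1, 10]
  After 'push 7': [1, 10, 7]
  After 'div': [1, 1]
  After 'sub': [0]
Program B final stack: [0]
Same: yes

Answer: yes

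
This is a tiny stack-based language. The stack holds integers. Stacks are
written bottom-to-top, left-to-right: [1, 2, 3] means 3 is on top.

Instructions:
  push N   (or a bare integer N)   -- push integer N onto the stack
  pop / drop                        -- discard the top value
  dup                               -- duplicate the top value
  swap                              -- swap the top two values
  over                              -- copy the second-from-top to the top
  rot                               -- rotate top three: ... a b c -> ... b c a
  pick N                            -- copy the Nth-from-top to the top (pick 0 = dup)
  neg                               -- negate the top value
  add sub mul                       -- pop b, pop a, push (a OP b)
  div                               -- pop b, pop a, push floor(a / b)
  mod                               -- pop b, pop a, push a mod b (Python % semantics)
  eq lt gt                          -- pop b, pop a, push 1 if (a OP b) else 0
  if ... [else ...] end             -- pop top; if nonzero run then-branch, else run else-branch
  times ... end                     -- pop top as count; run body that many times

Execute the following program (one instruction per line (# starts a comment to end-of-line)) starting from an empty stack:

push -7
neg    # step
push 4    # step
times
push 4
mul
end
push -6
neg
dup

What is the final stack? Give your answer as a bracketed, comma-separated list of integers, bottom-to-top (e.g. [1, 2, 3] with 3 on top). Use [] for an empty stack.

After 'push -7': [-7]
After 'neg': [7]
After 'push 4': [7, 4]
After 'times': [7]
After 'push 4': [7, 4]
After 'mul': [28]
After 'push 4': [28, 4]
After 'mul': [112]
After 'push 4': [112, 4]
After 'mul': [448]
After 'push 4': [448, 4]
After 'mul': [1792]
After 'push -6': [1792, -6]
After 'neg': [1792, 6]
After 'dup': [1792, 6, 6]

Answer: [1792, 6, 6]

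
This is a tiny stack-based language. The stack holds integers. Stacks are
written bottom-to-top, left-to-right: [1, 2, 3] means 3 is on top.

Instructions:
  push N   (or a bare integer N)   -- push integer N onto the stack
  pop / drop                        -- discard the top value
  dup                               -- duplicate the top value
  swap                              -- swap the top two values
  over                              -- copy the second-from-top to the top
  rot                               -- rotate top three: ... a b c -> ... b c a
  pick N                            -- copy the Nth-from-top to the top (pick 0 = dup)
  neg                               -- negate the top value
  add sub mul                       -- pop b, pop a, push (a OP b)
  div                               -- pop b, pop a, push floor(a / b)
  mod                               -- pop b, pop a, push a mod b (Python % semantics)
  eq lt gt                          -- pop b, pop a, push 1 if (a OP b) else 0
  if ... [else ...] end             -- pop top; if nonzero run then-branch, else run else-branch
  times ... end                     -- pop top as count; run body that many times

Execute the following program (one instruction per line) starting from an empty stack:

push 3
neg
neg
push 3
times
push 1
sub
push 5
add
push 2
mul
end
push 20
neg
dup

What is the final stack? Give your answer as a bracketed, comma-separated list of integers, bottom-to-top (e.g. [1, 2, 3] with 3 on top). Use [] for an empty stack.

Answer: [80, -20, -20]

Derivation:
After 'push 3': [3]
After 'neg': [-3]
After 'neg': [3]
After 'push 3': [3, 3]
After 'times': [3]
After 'push 1': [3, 1]
After 'sub': [2]
After 'push 5': [2, 5]
After 'add': [7]
After 'push 2': [7, 2]
After 'mul': [14]
After 'push 1': [14, 1]
  ...
After 'add': [18]
After 'push 2': [18, 2]
After 'mul': [36]
After 'push 1': [36, 1]
After 'sub': [35]
After 'push 5': [35, 5]
After 'add': [40]
After 'push 2': [40, 2]
After 'mul': [80]
After 'push 20': [80, 20]
After 'neg': [80, -20]
After 'dup': [80, -20, -20]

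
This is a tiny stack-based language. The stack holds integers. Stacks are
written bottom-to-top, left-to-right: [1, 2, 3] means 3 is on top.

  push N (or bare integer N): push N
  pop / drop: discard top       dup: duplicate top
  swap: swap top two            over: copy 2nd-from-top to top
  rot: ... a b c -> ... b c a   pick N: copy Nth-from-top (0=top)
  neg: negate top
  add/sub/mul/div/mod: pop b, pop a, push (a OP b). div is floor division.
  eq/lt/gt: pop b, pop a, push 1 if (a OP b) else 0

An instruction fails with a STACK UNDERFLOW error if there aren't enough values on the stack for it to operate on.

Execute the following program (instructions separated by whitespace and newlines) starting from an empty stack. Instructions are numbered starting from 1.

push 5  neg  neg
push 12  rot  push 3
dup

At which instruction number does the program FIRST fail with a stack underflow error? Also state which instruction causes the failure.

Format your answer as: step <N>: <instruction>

Step 1 ('push 5'): stack = [5], depth = 1
Step 2 ('neg'): stack = [-5], depth = 1
Step 3 ('neg'): stack = [5], depth = 1
Step 4 ('push 12'): stack = [5, 12], depth = 2
Step 5 ('rot'): needs 3 value(s) but depth is 2 — STACK UNDERFLOW

Answer: step 5: rot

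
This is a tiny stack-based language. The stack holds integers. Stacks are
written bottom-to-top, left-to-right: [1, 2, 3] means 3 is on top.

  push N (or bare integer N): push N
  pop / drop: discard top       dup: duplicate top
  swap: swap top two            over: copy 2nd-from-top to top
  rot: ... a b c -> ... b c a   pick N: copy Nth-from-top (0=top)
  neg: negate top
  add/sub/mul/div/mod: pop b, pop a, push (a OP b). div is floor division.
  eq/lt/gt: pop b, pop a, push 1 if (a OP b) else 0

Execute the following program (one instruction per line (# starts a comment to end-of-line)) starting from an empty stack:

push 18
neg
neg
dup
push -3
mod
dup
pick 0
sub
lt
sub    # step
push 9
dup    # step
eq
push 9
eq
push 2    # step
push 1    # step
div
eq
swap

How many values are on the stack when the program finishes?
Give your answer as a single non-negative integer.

After 'push 18': stack = [18] (depth 1)
After 'neg': stack = [-18] (depth 1)
After 'neg': stack = [18] (depth 1)
After 'dup': stack = [18, 18] (depth 2)
After 'push -3': stack = [18, 18, -3] (depth 3)
After 'mod': stack = [18, 0] (depth 2)
After 'dup': stack = [18, 0, 0] (depth 3)
After 'pick 0': stack = [18, 0, 0, 0] (depth 4)
After 'sub': stack = [18, 0, 0] (depth 3)
After 'lt': stack = [18, 0] (depth 2)
  ...
After 'push 9': stack = [18, 9] (depth 2)
After 'dup': stack = [18, 9, 9] (depth 3)
After 'eq': stack = [18, 1] (depth 2)
After 'push 9': stack = [18, 1, 9] (depth 3)
After 'eq': stack = [18, 0] (depth 2)
After 'push 2': stack = [18, 0, 2] (depth 3)
After 'push 1': stack = [18, 0, 2, 1] (depth 4)
After 'div': stack = [18, 0, 2] (depth 3)
After 'eq': stack = [18, 0] (depth 2)
After 'swap': stack = [0, 18] (depth 2)

Answer: 2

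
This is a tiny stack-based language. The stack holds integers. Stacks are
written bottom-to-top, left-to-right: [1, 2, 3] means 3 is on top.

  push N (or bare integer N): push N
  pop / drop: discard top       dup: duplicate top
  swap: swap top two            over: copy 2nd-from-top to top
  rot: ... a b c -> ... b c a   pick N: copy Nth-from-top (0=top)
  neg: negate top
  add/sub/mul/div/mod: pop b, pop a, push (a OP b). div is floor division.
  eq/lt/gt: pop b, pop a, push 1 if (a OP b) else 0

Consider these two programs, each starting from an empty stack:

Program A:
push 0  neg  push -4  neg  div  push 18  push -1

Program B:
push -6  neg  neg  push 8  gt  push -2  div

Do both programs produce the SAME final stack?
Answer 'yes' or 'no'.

Program A trace:
  After 'push 0': [0]
  After 'neg': [0]
  After 'push -4': [0, -4]
  After 'neg': [0, 4]
  After 'div': [0]
  After 'push 18': [0, 18]
  After 'push -1': [0, 18, -1]
Program A final stack: [0, 18, -1]

Program B trace:
  After 'push -6': [-6]
  After 'neg': [6]
  After 'neg': [-6]
  After 'push 8': [-6, 8]
  After 'gt': [0]
  After 'push -2': [0, -2]
  After 'div': [0]
Program B final stack: [0]
Same: no

Answer: no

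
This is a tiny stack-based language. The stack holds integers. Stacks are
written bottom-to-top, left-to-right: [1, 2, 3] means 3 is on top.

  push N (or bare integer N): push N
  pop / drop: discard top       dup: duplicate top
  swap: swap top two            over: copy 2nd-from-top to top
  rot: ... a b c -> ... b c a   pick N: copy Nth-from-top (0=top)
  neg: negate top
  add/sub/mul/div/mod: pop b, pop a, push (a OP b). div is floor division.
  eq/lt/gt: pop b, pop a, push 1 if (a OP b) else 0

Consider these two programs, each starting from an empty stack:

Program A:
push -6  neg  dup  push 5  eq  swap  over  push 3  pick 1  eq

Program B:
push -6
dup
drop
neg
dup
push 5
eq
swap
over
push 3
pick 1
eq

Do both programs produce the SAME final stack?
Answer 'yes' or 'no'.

Answer: yes

Derivation:
Program A trace:
  After 'push -6': [-6]
  After 'neg': [6]
  After 'dup': [6, 6]
  After 'push 5': [6, 6, 5]
  After 'eq': [6, 0]
  After 'swap': [0, 6]
  After 'over': [0, 6, 0]
  After 'push 3': [0, 6, 0, 3]
  After 'pick 1': [0, 6, 0, 3, 0]
  After 'eq': [0, 6, 0, 0]
Program A final stack: [0, 6, 0, 0]

Program B trace:
  After 'push -6': [-6]
  After 'dup': [-6, -6]
  After 'drop': [-6]
  After 'neg': [6]
  After 'dup': [6, 6]
  After 'push 5': [6, 6, 5]
  After 'eq': [6, 0]
  After 'swap': [0, 6]
  After 'over': [0, 6, 0]
  After 'push 3': [0, 6, 0, 3]
  After 'pick 1': [0, 6, 0, 3, 0]
  After 'eq': [0, 6, 0, 0]
Program B final stack: [0, 6, 0, 0]
Same: yes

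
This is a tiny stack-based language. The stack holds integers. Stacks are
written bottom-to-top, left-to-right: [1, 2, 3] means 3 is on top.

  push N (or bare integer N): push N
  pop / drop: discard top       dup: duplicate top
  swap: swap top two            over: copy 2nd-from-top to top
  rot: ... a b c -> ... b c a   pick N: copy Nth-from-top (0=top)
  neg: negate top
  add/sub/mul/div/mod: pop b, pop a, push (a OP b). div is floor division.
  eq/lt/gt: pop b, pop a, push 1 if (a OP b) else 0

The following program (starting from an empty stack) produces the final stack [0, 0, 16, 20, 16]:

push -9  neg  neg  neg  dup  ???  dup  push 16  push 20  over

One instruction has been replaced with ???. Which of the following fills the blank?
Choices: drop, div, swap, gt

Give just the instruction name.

Stack before ???: [9, 9]
Stack after ???:  [0]
Checking each choice:
  drop: produces [9, 9, 16, 20, 16]
  div: produces [1, 1, 16, 20, 16]
  swap: produces [9, 9, 9, 16, 20, 16]
  gt: MATCH


Answer: gt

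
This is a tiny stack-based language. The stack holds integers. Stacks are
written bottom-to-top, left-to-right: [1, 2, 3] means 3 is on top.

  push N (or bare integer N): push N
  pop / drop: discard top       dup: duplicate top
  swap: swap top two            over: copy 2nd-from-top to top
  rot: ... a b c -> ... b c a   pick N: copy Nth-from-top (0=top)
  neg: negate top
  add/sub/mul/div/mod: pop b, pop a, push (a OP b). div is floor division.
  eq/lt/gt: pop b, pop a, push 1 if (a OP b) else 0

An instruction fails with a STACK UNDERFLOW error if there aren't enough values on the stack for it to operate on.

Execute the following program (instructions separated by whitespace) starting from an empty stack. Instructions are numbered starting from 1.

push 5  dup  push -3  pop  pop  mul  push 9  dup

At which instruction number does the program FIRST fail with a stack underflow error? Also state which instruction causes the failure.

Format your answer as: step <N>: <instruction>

Step 1 ('push 5'): stack = [5], depth = 1
Step 2 ('dup'): stack = [5, 5], depth = 2
Step 3 ('push -3'): stack = [5, 5, -3], depth = 3
Step 4 ('pop'): stack = [5, 5], depth = 2
Step 5 ('pop'): stack = [5], depth = 1
Step 6 ('mul'): needs 2 value(s) but depth is 1 — STACK UNDERFLOW

Answer: step 6: mul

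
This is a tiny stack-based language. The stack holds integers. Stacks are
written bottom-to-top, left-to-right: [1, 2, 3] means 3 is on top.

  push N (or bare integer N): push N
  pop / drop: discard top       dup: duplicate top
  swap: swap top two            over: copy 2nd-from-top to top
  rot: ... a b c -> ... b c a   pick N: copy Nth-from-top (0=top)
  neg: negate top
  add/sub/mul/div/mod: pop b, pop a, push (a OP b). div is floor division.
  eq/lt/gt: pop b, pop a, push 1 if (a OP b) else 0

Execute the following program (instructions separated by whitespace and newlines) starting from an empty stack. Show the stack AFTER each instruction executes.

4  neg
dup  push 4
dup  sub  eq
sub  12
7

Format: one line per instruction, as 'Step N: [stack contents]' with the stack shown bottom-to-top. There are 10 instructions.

Step 1: [4]
Step 2: [-4]
Step 3: [-4, -4]
Step 4: [-4, -4, 4]
Step 5: [-4, -4, 4, 4]
Step 6: [-4, -4, 0]
Step 7: [-4, 0]
Step 8: [-4]
Step 9: [-4, 12]
Step 10: [-4, 12, 7]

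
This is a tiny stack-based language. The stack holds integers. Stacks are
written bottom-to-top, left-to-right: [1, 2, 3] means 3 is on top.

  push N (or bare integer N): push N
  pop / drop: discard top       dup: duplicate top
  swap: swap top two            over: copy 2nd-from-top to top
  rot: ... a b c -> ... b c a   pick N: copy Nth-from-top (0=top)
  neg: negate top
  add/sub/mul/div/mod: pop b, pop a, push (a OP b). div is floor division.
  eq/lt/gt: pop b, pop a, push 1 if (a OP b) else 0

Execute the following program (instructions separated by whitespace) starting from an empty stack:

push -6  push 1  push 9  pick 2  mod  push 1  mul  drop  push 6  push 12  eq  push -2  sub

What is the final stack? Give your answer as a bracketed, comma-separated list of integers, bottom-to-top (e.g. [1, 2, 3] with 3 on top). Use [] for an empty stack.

After 'push -6': [-6]
After 'push 1': [-6, 1]
After 'push 9': [-6, 1, 9]
After 'pick 2': [-6, 1, 9, -6]
After 'mod': [-6, 1, -3]
After 'push 1': [-6, 1, -3, 1]
After 'mul': [-6, 1, -3]
After 'drop': [-6, 1]
After 'push 6': [-6, 1, 6]
After 'push 12': [-6, 1, 6, 12]
After 'eq': [-6, 1, 0]
After 'push -2': [-6, 1, 0, -2]
After 'sub': [-6, 1, 2]

Answer: [-6, 1, 2]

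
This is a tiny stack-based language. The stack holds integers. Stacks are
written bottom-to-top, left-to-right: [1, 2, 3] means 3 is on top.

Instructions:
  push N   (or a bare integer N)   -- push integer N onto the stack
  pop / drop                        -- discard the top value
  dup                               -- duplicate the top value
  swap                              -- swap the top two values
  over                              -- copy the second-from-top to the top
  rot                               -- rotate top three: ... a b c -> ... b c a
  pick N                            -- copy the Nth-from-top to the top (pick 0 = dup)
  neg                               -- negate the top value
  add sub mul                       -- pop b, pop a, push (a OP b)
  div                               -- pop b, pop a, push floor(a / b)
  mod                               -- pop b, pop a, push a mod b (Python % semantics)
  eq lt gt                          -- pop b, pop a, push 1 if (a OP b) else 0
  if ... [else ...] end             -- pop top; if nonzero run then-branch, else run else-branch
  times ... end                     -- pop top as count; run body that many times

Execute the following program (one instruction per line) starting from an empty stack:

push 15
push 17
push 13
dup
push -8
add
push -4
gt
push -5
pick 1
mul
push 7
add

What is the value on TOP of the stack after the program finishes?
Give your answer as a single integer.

Answer: 2

Derivation:
After 'push 15': [15]
After 'push 17': [15, 17]
After 'push 13': [15, 17, 13]
After 'dup': [15, 17, 13, 13]
After 'push -8': [15, 17, 13, 13, -8]
After 'add': [15, 17, 13, 5]
After 'push -4': [15, 17, 13, 5, -4]
After 'gt': [15, 17, 13, 1]
After 'push -5': [15, 17, 13, 1, -5]
After 'pick 1': [15, 17, 13, 1, -5, 1]
After 'mul': [15, 17, 13, 1, -5]
After 'push 7': [15, 17, 13, 1, -5, 7]
After 'add': [15, 17, 13, 1, 2]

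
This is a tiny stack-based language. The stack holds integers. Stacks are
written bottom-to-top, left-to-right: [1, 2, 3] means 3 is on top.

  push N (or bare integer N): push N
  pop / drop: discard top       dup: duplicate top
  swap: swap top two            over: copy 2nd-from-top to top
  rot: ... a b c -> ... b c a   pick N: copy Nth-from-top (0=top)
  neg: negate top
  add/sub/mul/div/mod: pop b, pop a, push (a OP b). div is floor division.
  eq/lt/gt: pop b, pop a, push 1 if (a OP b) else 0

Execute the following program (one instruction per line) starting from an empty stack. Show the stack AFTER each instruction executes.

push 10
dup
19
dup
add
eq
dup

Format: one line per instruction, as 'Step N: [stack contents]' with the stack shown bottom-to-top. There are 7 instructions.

Step 1: [10]
Step 2: [10, 10]
Step 3: [10, 10, 19]
Step 4: [10, 10, 19, 19]
Step 5: [10, 10, 38]
Step 6: [10, 0]
Step 7: [10, 0, 0]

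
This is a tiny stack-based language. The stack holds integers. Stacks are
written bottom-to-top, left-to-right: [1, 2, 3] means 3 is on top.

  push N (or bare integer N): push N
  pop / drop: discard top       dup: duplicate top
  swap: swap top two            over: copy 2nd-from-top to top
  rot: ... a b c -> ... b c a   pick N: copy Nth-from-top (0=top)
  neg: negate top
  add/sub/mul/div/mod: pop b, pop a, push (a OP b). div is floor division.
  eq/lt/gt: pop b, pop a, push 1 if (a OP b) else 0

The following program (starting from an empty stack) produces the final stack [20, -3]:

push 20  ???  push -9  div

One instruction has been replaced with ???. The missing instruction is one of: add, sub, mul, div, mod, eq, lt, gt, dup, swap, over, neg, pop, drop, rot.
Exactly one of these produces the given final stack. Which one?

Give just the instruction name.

Answer: dup

Derivation:
Stack before ???: [20]
Stack after ???:  [20, 20]
The instruction that transforms [20] -> [20, 20] is: dup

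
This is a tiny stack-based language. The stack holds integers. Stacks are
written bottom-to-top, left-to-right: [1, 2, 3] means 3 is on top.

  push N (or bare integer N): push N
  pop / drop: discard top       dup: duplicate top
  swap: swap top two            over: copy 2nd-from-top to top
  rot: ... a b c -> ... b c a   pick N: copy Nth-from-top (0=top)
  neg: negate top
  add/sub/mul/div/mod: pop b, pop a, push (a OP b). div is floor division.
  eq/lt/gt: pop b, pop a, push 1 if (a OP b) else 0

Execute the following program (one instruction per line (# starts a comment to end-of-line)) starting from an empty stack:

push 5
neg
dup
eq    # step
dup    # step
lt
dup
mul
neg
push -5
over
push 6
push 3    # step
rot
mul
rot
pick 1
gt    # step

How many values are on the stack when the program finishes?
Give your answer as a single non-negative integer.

After 'push 5': stack = [5] (depth 1)
After 'neg': stack = [-5] (depth 1)
After 'dup': stack = [-5, -5] (depth 2)
After 'eq': stack = [1] (depth 1)
After 'dup': stack = [1, 1] (depth 2)
After 'lt': stack = [0] (depth 1)
After 'dup': stack = [0, 0] (depth 2)
After 'mul': stack = [0] (depth 1)
After 'neg': stack = [0] (depth 1)
After 'push -5': stack = [0, -5] (depth 2)
After 'over': stack = [0, -5, 0] (depth 3)
After 'push 6': stack = [0, -5, 0, 6] (depth 4)
After 'push 3': stack = [0, -5, 0, 6, 3] (depth 5)
After 'rot': stack = [0, -5, 6, 3, 0] (depth 5)
After 'mul': stack = [0, -5, 6, 0] (depth 4)
After 'rot': stack = [0, 6, 0, -5] (depth 4)
After 'pick 1': stack = [0, 6, 0, -5, 0] (depth 5)
After 'gt': stack = [0, 6, 0, 0] (depth 4)

Answer: 4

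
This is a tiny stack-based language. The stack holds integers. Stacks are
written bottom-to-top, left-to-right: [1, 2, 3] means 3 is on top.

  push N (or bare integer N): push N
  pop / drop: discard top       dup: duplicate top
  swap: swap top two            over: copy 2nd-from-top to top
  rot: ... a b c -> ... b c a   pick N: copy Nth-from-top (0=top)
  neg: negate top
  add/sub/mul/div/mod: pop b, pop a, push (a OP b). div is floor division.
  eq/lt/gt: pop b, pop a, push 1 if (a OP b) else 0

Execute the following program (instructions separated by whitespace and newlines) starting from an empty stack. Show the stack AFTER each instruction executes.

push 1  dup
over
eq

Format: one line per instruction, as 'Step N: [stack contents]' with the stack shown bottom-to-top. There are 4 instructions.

Step 1: [1]
Step 2: [1, 1]
Step 3: [1, 1, 1]
Step 4: [1, 1]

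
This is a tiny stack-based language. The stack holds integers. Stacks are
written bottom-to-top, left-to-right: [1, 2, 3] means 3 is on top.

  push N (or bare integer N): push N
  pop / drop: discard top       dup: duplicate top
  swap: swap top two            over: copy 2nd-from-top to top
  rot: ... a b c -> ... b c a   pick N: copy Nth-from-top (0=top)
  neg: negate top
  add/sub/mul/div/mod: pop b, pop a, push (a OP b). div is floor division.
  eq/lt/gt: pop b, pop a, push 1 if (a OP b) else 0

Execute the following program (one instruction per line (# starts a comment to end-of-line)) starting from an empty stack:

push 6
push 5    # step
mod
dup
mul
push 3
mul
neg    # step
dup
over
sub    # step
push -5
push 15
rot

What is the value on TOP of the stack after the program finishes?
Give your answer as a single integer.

Answer: 0

Derivation:
After 'push 6': [6]
After 'push 5': [6, 5]
After 'mod': [1]
After 'dup': [1, 1]
After 'mul': [1]
After 'push 3': [1, 3]
After 'mul': [3]
After 'neg': [-3]
After 'dup': [-3, -3]
After 'over': [-3, -3, -3]
After 'sub': [-3, 0]
After 'push -5': [-3, 0, -5]
After 'push 15': [-3, 0, -5, 15]
After 'rot': [-3, -5, 15, 0]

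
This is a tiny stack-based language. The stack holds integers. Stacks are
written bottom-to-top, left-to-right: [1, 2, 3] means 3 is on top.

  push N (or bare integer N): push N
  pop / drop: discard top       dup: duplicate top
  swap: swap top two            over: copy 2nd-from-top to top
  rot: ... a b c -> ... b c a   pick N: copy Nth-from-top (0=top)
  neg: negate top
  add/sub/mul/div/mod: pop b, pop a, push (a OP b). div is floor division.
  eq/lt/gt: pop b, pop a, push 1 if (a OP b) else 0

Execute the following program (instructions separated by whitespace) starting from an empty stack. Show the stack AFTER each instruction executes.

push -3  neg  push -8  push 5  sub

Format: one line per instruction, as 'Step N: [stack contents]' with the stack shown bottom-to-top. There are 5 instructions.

Step 1: [-3]
Step 2: [3]
Step 3: [3, -8]
Step 4: [3, -8, 5]
Step 5: [3, -13]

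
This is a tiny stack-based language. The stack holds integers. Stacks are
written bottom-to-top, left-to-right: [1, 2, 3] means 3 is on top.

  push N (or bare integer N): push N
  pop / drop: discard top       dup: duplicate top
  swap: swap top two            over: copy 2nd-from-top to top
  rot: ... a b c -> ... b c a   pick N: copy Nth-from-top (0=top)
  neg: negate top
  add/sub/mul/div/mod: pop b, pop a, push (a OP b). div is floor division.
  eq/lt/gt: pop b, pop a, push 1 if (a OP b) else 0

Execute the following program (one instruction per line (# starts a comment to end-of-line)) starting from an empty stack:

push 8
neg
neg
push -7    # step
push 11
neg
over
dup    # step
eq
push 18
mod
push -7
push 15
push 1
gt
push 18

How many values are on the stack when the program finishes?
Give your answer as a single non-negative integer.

After 'push 8': stack = [8] (depth 1)
After 'neg': stack = [-8] (depth 1)
After 'neg': stack = [8] (depth 1)
After 'push -7': stack = [8, -7] (depth 2)
After 'push 11': stack = [8, -7, 11] (depth 3)
After 'neg': stack = [8, -7, -11] (depth 3)
After 'over': stack = [8, -7, -11, -7] (depth 4)
After 'dup': stack = [8, -7, -11, -7, -7] (depth 5)
After 'eq': stack = [8, -7, -11, 1] (depth 4)
After 'push 18': stack = [8, -7, -11, 1, 18] (depth 5)
After 'mod': stack = [8, -7, -11, 1] (depth 4)
After 'push -7': stack = [8, -7, -11, 1, -7] (depth 5)
After 'push 15': stack = [8, -7, -11, 1, -7, 15] (depth 6)
After 'push 1': stack = [8, -7, -11, 1, -7, 15, 1] (depth 7)
After 'gt': stack = [8, -7, -11, 1, -7, 1] (depth 6)
After 'push 18': stack = [8, -7, -11, 1, -7, 1, 18] (depth 7)

Answer: 7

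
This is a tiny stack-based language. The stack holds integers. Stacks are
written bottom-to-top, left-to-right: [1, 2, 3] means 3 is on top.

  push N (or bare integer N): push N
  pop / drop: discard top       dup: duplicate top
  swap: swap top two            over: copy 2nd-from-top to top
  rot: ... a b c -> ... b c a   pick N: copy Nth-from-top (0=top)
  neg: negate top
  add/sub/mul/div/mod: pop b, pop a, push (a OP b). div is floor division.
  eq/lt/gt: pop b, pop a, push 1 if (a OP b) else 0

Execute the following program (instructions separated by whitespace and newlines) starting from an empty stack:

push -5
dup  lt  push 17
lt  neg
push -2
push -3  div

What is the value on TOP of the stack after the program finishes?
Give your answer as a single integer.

After 'push -5': [-5]
After 'dup': [-5, -5]
After 'lt': [0]
After 'push 17': [0, 17]
After 'lt': [1]
After 'neg': [-1]
After 'push -2': [-1, -2]
After 'push -3': [-1, -2, -3]
After 'div': [-1, 0]

Answer: 0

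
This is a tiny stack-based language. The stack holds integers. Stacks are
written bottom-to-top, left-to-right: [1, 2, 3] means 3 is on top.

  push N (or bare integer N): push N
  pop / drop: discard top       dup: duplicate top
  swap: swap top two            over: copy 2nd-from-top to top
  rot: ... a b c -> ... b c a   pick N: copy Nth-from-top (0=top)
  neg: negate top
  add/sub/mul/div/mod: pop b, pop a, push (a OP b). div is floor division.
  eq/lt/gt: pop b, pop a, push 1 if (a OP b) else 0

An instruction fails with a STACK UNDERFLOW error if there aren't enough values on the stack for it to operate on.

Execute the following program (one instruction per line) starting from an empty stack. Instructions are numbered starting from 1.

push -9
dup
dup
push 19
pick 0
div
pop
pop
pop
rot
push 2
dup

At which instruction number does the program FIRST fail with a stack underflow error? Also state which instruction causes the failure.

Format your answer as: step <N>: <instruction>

Step 1 ('push -9'): stack = [-9], depth = 1
Step 2 ('dup'): stack = [-9, -9], depth = 2
Step 3 ('dup'): stack = [-9, -9, -9], depth = 3
Step 4 ('push 19'): stack = [-9, -9, -9, 19], depth = 4
Step 5 ('pick 0'): stack = [-9, -9, -9, 19, 19], depth = 5
Step 6 ('div'): stack = [-9, -9, -9, 1], depth = 4
Step 7 ('pop'): stack = [-9, -9, -9], depth = 3
Step 8 ('pop'): stack = [-9, -9], depth = 2
Step 9 ('pop'): stack = [-9], depth = 1
Step 10 ('rot'): needs 3 value(s) but depth is 1 — STACK UNDERFLOW

Answer: step 10: rot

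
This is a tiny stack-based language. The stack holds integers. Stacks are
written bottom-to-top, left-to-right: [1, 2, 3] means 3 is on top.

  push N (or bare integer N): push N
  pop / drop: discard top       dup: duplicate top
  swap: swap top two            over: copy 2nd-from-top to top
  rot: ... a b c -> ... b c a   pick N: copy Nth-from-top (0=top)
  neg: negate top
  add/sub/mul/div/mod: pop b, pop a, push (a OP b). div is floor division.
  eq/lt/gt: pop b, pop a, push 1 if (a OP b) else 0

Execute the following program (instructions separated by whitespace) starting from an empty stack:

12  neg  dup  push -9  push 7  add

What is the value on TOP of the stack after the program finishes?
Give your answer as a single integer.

Answer: -2

Derivation:
After 'push 12': [12]
After 'neg': [-12]
After 'dup': [-12, -12]
After 'push -9': [-12, -12, -9]
After 'push 7': [-12, -12, -9, 7]
After 'add': [-12, -12, -2]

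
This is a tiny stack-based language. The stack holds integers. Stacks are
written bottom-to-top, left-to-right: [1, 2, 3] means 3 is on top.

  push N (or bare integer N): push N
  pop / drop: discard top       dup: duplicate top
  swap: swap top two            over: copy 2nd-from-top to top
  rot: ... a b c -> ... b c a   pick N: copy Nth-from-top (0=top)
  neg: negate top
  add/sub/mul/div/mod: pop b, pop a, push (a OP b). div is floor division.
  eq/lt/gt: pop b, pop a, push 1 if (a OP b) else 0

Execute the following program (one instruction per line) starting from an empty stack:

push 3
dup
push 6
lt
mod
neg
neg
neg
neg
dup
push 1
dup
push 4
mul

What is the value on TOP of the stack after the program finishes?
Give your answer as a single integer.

Answer: 4

Derivation:
After 'push 3': [3]
After 'dup': [3, 3]
After 'push 6': [3, 3, 6]
After 'lt': [3, 1]
After 'mod': [0]
After 'neg': [0]
After 'neg': [0]
After 'neg': [0]
After 'neg': [0]
After 'dup': [0, 0]
After 'push 1': [0, 0, 1]
After 'dup': [0, 0, 1, 1]
After 'push 4': [0, 0, 1, 1, 4]
After 'mul': [0, 0, 1, 4]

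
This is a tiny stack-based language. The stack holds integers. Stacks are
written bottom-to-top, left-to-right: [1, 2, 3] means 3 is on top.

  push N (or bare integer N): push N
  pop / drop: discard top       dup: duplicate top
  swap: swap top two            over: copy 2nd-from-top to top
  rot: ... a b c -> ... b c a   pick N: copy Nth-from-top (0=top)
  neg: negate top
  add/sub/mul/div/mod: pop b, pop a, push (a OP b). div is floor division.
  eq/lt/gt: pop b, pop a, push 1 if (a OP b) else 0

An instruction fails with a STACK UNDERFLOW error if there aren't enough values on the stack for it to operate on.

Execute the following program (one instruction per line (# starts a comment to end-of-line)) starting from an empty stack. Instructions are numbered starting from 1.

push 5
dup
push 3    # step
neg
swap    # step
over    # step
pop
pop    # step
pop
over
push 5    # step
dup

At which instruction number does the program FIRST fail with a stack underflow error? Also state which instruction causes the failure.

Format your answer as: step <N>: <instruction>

Step 1 ('push 5'): stack = [5], depth = 1
Step 2 ('dup'): stack = [5, 5], depth = 2
Step 3 ('push 3'): stack = [5, 5, 3], depth = 3
Step 4 ('neg'): stack = [5, 5, -3], depth = 3
Step 5 ('swap'): stack = [5, -3, 5], depth = 3
Step 6 ('over'): stack = [5, -3, 5, -3], depth = 4
Step 7 ('pop'): stack = [5, -3, 5], depth = 3
Step 8 ('pop'): stack = [5, -3], depth = 2
Step 9 ('pop'): stack = [5], depth = 1
Step 10 ('over'): needs 2 value(s) but depth is 1 — STACK UNDERFLOW

Answer: step 10: over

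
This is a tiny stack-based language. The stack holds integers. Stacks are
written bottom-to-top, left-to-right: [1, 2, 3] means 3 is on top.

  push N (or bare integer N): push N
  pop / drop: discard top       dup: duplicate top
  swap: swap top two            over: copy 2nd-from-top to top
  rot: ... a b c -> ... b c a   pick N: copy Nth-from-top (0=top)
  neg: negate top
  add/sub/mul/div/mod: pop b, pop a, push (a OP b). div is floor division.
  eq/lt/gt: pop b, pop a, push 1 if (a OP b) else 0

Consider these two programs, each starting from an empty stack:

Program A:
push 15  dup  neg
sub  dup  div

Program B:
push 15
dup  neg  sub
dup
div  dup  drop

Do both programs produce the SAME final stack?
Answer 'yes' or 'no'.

Program A trace:
  After 'push 15': [15]
  After 'dup': [15, 15]
  After 'neg': [15, -15]
  After 'sub': [30]
  After 'dup': [30, 30]
  After 'div': [1]
Program A final stack: [1]

Program B trace:
  After 'push 15': [15]
  After 'dup': [15, 15]
  After 'neg': [15, -15]
  After 'sub': [30]
  After 'dup': [30, 30]
  After 'div': [1]
  After 'dup': [1, 1]
  After 'drop': [1]
Program B final stack: [1]
Same: yes

Answer: yes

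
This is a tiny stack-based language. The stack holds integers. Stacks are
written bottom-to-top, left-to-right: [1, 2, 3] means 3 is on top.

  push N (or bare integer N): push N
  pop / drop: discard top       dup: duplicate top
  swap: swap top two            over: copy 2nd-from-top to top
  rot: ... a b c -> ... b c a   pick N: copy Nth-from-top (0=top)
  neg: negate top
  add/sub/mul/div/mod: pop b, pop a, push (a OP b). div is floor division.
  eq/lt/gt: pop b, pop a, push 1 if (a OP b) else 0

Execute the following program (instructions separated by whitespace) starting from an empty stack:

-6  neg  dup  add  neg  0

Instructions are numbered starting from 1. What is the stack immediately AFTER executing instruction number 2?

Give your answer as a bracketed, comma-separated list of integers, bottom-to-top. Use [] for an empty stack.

Step 1 ('-6'): [-6]
Step 2 ('neg'): [6]

Answer: [6]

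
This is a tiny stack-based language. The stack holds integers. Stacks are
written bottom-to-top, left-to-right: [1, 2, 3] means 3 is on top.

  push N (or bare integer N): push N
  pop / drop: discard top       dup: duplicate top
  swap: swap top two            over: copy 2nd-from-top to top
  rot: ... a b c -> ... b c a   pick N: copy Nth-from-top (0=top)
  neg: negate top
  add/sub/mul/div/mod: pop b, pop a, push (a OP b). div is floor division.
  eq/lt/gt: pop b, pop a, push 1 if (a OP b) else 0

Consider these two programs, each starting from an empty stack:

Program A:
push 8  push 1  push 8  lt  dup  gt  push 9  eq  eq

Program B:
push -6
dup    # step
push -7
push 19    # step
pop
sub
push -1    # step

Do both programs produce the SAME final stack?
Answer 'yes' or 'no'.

Answer: no

Derivation:
Program A trace:
  After 'push 8': [8]
  After 'push 1': [8, 1]
  After 'push 8': [8, 1, 8]
  After 'lt': [8, 1]
  After 'dup': [8, 1, 1]
  After 'gt': [8, 0]
  After 'push 9': [8, 0, 9]
  After 'eq': [8, 0]
  After 'eq': [0]
Program A final stack: [0]

Program B trace:
  After 'push -6': [-6]
  After 'dup': [-6, -6]
  After 'push -7': [-6, -6, -7]
  After 'push 19': [-6, -6, -7, 19]
  After 'pop': [-6, -6, -7]
  After 'sub': [-6, 1]
  After 'push -1': [-6, 1, -1]
Program B final stack: [-6, 1, -1]
Same: no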